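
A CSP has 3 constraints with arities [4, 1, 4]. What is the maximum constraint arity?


The arities are: 4, 1, 4.
Scan for the maximum value.
Maximum arity = 4.

4


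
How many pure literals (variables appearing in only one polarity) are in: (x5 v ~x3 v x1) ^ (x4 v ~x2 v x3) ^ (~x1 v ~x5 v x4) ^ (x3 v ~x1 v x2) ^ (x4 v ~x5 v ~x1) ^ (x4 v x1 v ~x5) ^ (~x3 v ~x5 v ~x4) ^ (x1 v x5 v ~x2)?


A pure literal appears in only one polarity across all clauses.
No pure literals found.
Count = 0.

0


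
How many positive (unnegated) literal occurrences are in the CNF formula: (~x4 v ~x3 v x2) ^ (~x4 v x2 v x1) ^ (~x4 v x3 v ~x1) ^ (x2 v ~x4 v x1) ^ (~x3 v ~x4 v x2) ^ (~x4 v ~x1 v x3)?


Scan each clause for unnegated literals.
Clause 1: 1 positive; Clause 2: 2 positive; Clause 3: 1 positive; Clause 4: 2 positive; Clause 5: 1 positive; Clause 6: 1 positive.
Total positive literal occurrences = 8.

8


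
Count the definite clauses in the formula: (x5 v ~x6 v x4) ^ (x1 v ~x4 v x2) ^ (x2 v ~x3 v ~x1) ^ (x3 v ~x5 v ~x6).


A definite clause has exactly one positive literal.
Clause 1: 2 positive -> not definite
Clause 2: 2 positive -> not definite
Clause 3: 1 positive -> definite
Clause 4: 1 positive -> definite
Definite clause count = 2.

2


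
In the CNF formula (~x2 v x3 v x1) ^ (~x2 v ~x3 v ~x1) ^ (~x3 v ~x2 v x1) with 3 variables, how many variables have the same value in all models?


Find all satisfying assignments: 5 model(s).
Check which variables have the same value in every model.
No variable is fixed across all models.
Backbone size = 0.

0


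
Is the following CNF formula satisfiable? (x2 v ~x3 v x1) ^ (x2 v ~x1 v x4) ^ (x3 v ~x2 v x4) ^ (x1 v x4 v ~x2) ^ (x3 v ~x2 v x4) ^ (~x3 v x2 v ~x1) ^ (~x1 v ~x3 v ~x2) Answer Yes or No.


Check all 16 possible truth assignments.
Number of satisfying assignments found: 6.
The formula is satisfiable.

Yes


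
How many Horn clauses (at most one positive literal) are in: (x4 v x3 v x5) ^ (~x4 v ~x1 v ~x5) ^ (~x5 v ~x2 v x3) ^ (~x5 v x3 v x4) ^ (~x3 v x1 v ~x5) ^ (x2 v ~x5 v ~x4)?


A Horn clause has at most one positive literal.
Clause 1: 3 positive lit(s) -> not Horn
Clause 2: 0 positive lit(s) -> Horn
Clause 3: 1 positive lit(s) -> Horn
Clause 4: 2 positive lit(s) -> not Horn
Clause 5: 1 positive lit(s) -> Horn
Clause 6: 1 positive lit(s) -> Horn
Total Horn clauses = 4.

4


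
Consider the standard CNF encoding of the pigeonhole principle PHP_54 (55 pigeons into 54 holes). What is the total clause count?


The PHP encoding has two parts:
1) At-least-one-hole clauses: 55 (one per pigeon, each with 54 literals).
2) At-most-one-pigeon-per-hole clauses: 54 holes * C(55,2) = 54 * 1485 = 80190.
Total clauses = 55 + 80190 = 80245.

80245


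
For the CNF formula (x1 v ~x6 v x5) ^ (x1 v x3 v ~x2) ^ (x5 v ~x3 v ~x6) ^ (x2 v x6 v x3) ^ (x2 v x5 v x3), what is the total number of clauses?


Each group enclosed in parentheses joined by ^ is one clause.
Counting the conjuncts: 5 clauses.

5


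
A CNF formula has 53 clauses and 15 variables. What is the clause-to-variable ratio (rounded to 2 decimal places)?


Clause-to-variable ratio = clauses / variables.
53 / 15 = 3.53.

3.53


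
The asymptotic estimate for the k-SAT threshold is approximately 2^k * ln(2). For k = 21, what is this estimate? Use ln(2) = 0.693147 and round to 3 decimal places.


Using the asymptotic formula: threshold ~ 2^k * ln(2).
2^21 = 2097152.
2097152 * 0.693147 = 1453634.617.

1453634.617


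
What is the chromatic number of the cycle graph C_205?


An odd cycle cannot be 2-colored: alternating two colors around the cycle returns to the start with a conflict.
Since 205 is odd, three colors are required (and three suffice).
Chromatic number = 3.

3


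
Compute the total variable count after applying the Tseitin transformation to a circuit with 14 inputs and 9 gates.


The Tseitin transformation introduces one auxiliary variable per gate.
Total variables = inputs + gates = 14 + 9 = 23.

23


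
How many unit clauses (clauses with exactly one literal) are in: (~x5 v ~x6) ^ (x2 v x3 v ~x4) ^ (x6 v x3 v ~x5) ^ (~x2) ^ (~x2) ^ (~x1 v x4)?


A unit clause contains exactly one literal.
Unit clauses found: (~x2), (~x2).
Count = 2.

2


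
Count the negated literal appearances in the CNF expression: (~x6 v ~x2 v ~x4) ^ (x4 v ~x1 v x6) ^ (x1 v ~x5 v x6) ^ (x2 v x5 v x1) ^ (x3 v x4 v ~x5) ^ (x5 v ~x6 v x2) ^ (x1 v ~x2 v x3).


Scan each clause for negated literals.
Clause 1: 3 negative; Clause 2: 1 negative; Clause 3: 1 negative; Clause 4: 0 negative; Clause 5: 1 negative; Clause 6: 1 negative; Clause 7: 1 negative.
Total negative literal occurrences = 8.

8


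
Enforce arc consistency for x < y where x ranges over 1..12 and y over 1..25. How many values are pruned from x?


For the constraint x < y, x needs a supporting value in y's domain.
x can be at most 24 (one less than y's maximum).
Valid x values from domain: 12 out of 12.
Pruned = 12 - 12 = 0.

0


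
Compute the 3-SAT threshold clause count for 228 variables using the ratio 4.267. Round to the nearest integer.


The 3-SAT phase transition occurs at approximately 4.267 clauses per variable.
m = 4.267 * 228 = 972.876.
Rounded to nearest integer: 973.

973


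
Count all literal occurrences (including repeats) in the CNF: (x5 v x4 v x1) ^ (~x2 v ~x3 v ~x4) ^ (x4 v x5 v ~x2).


Clause lengths: 3, 3, 3.
Sum = 3 + 3 + 3 = 9.

9


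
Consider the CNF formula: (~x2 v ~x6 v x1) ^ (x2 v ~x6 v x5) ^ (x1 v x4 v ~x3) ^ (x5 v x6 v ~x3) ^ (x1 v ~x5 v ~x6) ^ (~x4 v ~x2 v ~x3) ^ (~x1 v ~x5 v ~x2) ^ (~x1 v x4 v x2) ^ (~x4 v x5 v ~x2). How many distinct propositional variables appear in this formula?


Identify each distinct variable in the formula.
Variables found: x1, x2, x3, x4, x5, x6.
Total distinct variables = 6.

6


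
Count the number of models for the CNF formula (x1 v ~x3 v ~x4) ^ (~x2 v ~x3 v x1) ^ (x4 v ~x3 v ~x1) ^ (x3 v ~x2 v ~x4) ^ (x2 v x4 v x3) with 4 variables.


Enumerate all 16 truth assignments over 4 variables.
Test each against every clause.
Satisfying assignments found: 7.

7


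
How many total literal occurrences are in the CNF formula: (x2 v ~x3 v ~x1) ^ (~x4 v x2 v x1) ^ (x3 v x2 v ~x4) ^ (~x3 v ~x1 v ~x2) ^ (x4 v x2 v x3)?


Clause lengths: 3, 3, 3, 3, 3.
Sum = 3 + 3 + 3 + 3 + 3 = 15.

15


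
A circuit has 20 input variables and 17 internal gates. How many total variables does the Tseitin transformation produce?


The Tseitin transformation introduces one auxiliary variable per gate.
Total variables = inputs + gates = 20 + 17 = 37.

37


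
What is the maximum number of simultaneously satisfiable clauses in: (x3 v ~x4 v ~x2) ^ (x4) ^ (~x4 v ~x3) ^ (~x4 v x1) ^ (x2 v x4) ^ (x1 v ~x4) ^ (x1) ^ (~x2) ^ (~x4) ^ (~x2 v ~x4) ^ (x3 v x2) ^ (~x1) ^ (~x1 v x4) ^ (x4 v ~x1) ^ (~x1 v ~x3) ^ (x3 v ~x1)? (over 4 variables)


Enumerate all 16 truth assignments.
For each, count how many of the 16 clauses are satisfied.
The formula is not fully satisfiable, so the maximum is below 16.
Maximum simultaneously satisfiable clauses = 13.

13


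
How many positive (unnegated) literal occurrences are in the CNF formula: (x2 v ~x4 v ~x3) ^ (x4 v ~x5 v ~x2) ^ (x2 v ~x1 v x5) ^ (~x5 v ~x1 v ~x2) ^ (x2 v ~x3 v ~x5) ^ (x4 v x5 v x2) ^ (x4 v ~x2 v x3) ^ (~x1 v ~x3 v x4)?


Scan each clause for unnegated literals.
Clause 1: 1 positive; Clause 2: 1 positive; Clause 3: 2 positive; Clause 4: 0 positive; Clause 5: 1 positive; Clause 6: 3 positive; Clause 7: 2 positive; Clause 8: 1 positive.
Total positive literal occurrences = 11.

11


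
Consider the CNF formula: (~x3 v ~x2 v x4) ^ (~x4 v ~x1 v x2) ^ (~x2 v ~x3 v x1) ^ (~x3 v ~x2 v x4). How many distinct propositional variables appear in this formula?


Identify each distinct variable in the formula.
Variables found: x1, x2, x3, x4.
Total distinct variables = 4.

4


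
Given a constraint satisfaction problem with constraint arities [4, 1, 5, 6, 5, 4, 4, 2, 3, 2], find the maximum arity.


The arities are: 4, 1, 5, 6, 5, 4, 4, 2, 3, 2.
Scan for the maximum value.
Maximum arity = 6.

6


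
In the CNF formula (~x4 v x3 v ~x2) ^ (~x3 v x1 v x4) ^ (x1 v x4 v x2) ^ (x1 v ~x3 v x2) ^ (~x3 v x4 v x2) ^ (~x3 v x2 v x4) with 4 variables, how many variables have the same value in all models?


Find all satisfying assignments: 9 model(s).
Check which variables have the same value in every model.
No variable is fixed across all models.
Backbone size = 0.

0


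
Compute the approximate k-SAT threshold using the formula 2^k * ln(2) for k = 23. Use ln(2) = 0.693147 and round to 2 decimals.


Using the asymptotic formula: threshold ~ 2^k * ln(2).
2^23 = 8388608.
8388608 * 0.693147 = 5814538.47.

5814538.47


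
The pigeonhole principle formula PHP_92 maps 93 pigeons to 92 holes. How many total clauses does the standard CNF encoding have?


The PHP encoding has two parts:
1) At-least-one-hole clauses: 93 (one per pigeon, each with 92 literals).
2) At-most-one-pigeon-per-hole clauses: 92 holes * C(93,2) = 92 * 4278 = 393576.
Total clauses = 93 + 393576 = 393669.

393669


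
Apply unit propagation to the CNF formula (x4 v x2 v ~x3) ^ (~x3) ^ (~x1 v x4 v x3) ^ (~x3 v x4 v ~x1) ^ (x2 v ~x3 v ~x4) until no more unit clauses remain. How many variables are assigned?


Unit propagation repeatedly assigns the literal in any unit clause, then simplifies.
Assignments in order: x3 = F.
No further unit clauses remain.
Total variables assigned = 1.

1


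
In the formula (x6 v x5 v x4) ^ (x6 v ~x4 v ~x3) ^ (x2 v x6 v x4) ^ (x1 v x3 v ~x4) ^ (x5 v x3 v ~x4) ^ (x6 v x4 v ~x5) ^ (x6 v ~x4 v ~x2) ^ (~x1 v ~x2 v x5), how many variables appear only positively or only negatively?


A pure literal appears in only one polarity across all clauses.
Pure literals: x6 (positive only).
Count = 1.

1


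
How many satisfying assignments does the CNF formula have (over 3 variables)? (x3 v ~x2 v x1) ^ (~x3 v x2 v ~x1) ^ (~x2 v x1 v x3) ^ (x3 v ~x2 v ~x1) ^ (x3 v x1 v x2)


Enumerate all 8 truth assignments over 3 variables.
Test each against every clause.
Satisfying assignments found: 4.

4


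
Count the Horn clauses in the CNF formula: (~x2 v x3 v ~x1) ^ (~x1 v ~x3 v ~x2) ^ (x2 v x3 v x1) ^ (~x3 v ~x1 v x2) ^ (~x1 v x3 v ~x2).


A Horn clause has at most one positive literal.
Clause 1: 1 positive lit(s) -> Horn
Clause 2: 0 positive lit(s) -> Horn
Clause 3: 3 positive lit(s) -> not Horn
Clause 4: 1 positive lit(s) -> Horn
Clause 5: 1 positive lit(s) -> Horn
Total Horn clauses = 4.

4


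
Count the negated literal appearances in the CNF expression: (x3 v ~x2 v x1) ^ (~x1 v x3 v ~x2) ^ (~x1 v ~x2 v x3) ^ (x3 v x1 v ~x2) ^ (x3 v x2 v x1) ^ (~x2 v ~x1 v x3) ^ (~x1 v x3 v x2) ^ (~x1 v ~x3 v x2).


Scan each clause for negated literals.
Clause 1: 1 negative; Clause 2: 2 negative; Clause 3: 2 negative; Clause 4: 1 negative; Clause 5: 0 negative; Clause 6: 2 negative; Clause 7: 1 negative; Clause 8: 2 negative.
Total negative literal occurrences = 11.

11


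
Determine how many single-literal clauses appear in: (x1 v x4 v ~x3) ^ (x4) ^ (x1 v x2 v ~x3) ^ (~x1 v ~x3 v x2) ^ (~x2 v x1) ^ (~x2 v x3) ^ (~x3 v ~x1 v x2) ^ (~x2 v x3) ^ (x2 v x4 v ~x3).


A unit clause contains exactly one literal.
Unit clauses found: (x4).
Count = 1.

1


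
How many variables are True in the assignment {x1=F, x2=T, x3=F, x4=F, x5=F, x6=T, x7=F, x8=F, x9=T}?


The weight is the number of variables assigned True.
True variables: x2, x6, x9.
Weight = 3.

3


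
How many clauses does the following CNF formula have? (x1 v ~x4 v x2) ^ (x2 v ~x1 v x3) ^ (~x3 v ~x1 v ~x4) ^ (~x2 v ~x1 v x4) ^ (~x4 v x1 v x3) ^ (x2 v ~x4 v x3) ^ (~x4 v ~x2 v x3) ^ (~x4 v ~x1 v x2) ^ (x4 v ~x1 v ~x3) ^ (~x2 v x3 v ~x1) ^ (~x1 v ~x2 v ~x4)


Each group enclosed in parentheses joined by ^ is one clause.
Counting the conjuncts: 11 clauses.

11


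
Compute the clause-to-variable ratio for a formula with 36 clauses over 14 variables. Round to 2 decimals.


Clause-to-variable ratio = clauses / variables.
36 / 14 = 2.57.

2.57


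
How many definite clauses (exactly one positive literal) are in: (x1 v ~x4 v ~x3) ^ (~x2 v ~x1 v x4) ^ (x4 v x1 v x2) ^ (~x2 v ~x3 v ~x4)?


A definite clause has exactly one positive literal.
Clause 1: 1 positive -> definite
Clause 2: 1 positive -> definite
Clause 3: 3 positive -> not definite
Clause 4: 0 positive -> not definite
Definite clause count = 2.

2


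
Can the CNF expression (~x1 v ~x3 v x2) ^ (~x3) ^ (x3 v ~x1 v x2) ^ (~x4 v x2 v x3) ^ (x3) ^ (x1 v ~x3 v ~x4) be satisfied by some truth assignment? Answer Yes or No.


Check all 16 possible truth assignments.
Number of satisfying assignments found: 0.
The formula is unsatisfiable.

No


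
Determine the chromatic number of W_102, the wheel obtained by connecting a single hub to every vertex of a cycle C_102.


W_102 consists of the cycle C_102 together with a hub vertex adjacent to every cycle vertex.
The cycle C_102 needs 2 colors (even cycle -> 2).
The hub is adjacent to every cycle vertex, so it must receive a new color distinct from all of them.
Chromatic number = 2 + 1 = 3.

3


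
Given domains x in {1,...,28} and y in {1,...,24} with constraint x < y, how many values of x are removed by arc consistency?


For the constraint x < y, x needs a supporting value in y's domain.
x can be at most 23 (one less than y's maximum).
Valid x values from domain: 23 out of 28.
Pruned = 28 - 23 = 5.

5


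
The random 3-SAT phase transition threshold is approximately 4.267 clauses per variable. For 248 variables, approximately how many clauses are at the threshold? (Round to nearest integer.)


The 3-SAT phase transition occurs at approximately 4.267 clauses per variable.
m = 4.267 * 248 = 1058.216.
Rounded to nearest integer: 1058.

1058


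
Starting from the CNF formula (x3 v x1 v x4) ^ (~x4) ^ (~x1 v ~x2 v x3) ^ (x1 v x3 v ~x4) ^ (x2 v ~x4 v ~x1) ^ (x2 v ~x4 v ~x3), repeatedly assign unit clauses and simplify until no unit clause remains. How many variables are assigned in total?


Unit propagation repeatedly assigns the literal in any unit clause, then simplifies.
Assignments in order: x4 = F.
No further unit clauses remain.
Total variables assigned = 1.

1


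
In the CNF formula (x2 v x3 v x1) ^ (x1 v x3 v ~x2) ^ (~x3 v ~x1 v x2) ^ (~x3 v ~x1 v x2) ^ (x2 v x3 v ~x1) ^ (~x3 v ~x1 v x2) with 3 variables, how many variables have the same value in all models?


Find all satisfying assignments: 4 model(s).
Check which variables have the same value in every model.
No variable is fixed across all models.
Backbone size = 0.

0


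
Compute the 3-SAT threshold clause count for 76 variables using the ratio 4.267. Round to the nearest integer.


The 3-SAT phase transition occurs at approximately 4.267 clauses per variable.
m = 4.267 * 76 = 324.292.
Rounded to nearest integer: 324.

324


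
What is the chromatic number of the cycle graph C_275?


An odd cycle cannot be 2-colored: alternating two colors around the cycle returns to the start with a conflict.
Since 275 is odd, three colors are required (and three suffice).
Chromatic number = 3.

3


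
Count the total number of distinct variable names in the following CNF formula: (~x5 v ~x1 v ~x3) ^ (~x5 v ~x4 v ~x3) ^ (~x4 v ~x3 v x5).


Identify each distinct variable in the formula.
Variables found: x1, x3, x4, x5.
Total distinct variables = 4.

4


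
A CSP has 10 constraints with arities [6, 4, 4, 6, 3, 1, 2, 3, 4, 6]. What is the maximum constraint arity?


The arities are: 6, 4, 4, 6, 3, 1, 2, 3, 4, 6.
Scan for the maximum value.
Maximum arity = 6.

6


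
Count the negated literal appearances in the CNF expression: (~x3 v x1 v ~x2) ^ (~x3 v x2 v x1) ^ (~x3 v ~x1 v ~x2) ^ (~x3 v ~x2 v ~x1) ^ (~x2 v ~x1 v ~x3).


Scan each clause for negated literals.
Clause 1: 2 negative; Clause 2: 1 negative; Clause 3: 3 negative; Clause 4: 3 negative; Clause 5: 3 negative.
Total negative literal occurrences = 12.

12


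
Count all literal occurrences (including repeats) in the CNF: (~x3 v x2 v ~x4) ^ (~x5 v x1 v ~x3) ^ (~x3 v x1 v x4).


Clause lengths: 3, 3, 3.
Sum = 3 + 3 + 3 = 9.

9


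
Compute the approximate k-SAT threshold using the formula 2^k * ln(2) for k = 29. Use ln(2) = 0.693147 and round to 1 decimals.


Using the asymptotic formula: threshold ~ 2^k * ln(2).
2^29 = 536870912.
536870912 * 0.693147 = 372130462.0.

372130462.0


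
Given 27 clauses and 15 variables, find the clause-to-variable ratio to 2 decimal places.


Clause-to-variable ratio = clauses / variables.
27 / 15 = 1.8.

1.8


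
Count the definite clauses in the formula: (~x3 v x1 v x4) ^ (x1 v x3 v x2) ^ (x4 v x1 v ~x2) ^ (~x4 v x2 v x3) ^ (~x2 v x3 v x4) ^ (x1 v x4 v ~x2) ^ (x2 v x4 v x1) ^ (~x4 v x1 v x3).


A definite clause has exactly one positive literal.
Clause 1: 2 positive -> not definite
Clause 2: 3 positive -> not definite
Clause 3: 2 positive -> not definite
Clause 4: 2 positive -> not definite
Clause 5: 2 positive -> not definite
Clause 6: 2 positive -> not definite
Clause 7: 3 positive -> not definite
Clause 8: 2 positive -> not definite
Definite clause count = 0.

0


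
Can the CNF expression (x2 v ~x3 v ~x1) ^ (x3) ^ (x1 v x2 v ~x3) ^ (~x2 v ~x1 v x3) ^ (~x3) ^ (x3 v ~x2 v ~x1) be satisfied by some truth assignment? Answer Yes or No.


Check all 8 possible truth assignments.
Number of satisfying assignments found: 0.
The formula is unsatisfiable.

No


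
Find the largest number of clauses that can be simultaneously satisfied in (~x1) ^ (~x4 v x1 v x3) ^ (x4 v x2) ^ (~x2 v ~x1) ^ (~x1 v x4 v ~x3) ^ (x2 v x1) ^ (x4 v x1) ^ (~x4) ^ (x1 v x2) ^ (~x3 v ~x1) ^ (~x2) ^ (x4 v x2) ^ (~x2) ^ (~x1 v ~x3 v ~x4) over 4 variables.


Enumerate all 16 truth assignments.
For each, count how many of the 14 clauses are satisfied.
The formula is not fully satisfiable, so the maximum is below 14.
Maximum simultaneously satisfiable clauses = 12.

12


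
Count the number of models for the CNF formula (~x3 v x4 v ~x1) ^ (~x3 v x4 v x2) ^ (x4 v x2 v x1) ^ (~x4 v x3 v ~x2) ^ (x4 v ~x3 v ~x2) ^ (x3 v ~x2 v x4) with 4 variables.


Enumerate all 16 truth assignments over 4 variables.
Test each against every clause.
Satisfying assignments found: 7.

7


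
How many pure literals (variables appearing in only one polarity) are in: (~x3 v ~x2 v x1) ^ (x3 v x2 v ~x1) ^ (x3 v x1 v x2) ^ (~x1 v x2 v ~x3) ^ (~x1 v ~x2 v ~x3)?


A pure literal appears in only one polarity across all clauses.
No pure literals found.
Count = 0.

0


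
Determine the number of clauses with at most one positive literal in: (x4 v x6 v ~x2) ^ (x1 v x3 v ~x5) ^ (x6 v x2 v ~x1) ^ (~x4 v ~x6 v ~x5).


A Horn clause has at most one positive literal.
Clause 1: 2 positive lit(s) -> not Horn
Clause 2: 2 positive lit(s) -> not Horn
Clause 3: 2 positive lit(s) -> not Horn
Clause 4: 0 positive lit(s) -> Horn
Total Horn clauses = 1.

1


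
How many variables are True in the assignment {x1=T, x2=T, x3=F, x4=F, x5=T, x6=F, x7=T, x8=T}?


The weight is the number of variables assigned True.
True variables: x1, x2, x5, x7, x8.
Weight = 5.

5


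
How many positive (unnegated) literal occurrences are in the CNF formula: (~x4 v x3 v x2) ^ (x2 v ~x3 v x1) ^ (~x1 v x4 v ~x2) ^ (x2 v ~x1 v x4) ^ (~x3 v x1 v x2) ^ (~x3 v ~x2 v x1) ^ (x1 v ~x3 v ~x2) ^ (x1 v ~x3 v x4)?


Scan each clause for unnegated literals.
Clause 1: 2 positive; Clause 2: 2 positive; Clause 3: 1 positive; Clause 4: 2 positive; Clause 5: 2 positive; Clause 6: 1 positive; Clause 7: 1 positive; Clause 8: 2 positive.
Total positive literal occurrences = 13.

13


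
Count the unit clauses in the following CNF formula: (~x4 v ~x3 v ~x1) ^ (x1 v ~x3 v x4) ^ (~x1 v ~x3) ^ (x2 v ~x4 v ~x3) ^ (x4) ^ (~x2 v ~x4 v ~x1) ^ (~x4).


A unit clause contains exactly one literal.
Unit clauses found: (x4), (~x4).
Count = 2.

2


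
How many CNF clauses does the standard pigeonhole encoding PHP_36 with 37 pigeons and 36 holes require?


The PHP encoding has two parts:
1) At-least-one-hole clauses: 37 (one per pigeon, each with 36 literals).
2) At-most-one-pigeon-per-hole clauses: 36 holes * C(37,2) = 36 * 666 = 23976.
Total clauses = 37 + 23976 = 24013.

24013


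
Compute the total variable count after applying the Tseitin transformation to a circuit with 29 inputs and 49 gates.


The Tseitin transformation introduces one auxiliary variable per gate.
Total variables = inputs + gates = 29 + 49 = 78.

78


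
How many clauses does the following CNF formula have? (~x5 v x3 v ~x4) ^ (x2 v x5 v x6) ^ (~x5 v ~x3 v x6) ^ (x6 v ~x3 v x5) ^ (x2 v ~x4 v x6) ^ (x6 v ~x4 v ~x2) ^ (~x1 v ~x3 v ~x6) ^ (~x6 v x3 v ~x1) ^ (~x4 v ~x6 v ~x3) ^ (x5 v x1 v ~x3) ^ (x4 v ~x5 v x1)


Each group enclosed in parentheses joined by ^ is one clause.
Counting the conjuncts: 11 clauses.

11


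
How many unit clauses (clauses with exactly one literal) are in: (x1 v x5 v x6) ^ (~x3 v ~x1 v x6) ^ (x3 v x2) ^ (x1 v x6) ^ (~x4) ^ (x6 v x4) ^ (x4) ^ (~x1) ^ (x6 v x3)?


A unit clause contains exactly one literal.
Unit clauses found: (~x4), (x4), (~x1).
Count = 3.

3


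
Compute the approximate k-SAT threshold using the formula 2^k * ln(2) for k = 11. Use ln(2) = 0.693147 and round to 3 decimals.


Using the asymptotic formula: threshold ~ 2^k * ln(2).
2^11 = 2048.
2048 * 0.693147 = 1419.565.

1419.565


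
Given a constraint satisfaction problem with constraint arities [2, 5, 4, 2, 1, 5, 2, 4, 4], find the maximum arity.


The arities are: 2, 5, 4, 2, 1, 5, 2, 4, 4.
Scan for the maximum value.
Maximum arity = 5.

5


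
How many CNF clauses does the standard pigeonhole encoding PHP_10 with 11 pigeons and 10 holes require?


The PHP encoding has two parts:
1) At-least-one-hole clauses: 11 (one per pigeon, each with 10 literals).
2) At-most-one-pigeon-per-hole clauses: 10 holes * C(11,2) = 10 * 55 = 550.
Total clauses = 11 + 550 = 561.

561


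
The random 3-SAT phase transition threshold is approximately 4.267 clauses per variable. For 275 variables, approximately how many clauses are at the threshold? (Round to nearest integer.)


The 3-SAT phase transition occurs at approximately 4.267 clauses per variable.
m = 4.267 * 275 = 1173.425.
Rounded to nearest integer: 1173.

1173


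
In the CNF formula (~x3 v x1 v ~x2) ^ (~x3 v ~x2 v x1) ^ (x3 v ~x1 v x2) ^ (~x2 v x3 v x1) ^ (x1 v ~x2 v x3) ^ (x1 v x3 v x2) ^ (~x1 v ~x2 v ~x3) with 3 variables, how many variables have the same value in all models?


Find all satisfying assignments: 3 model(s).
Check which variables have the same value in every model.
No variable is fixed across all models.
Backbone size = 0.

0


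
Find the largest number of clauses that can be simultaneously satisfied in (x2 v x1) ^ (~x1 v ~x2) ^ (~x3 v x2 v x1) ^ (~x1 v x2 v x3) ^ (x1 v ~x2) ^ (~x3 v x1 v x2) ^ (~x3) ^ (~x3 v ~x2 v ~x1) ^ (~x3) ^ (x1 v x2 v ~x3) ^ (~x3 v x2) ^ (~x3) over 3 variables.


Enumerate all 8 truth assignments.
For each, count how many of the 12 clauses are satisfied.
The formula is not fully satisfiable, so the maximum is below 12.
Maximum simultaneously satisfiable clauses = 11.

11


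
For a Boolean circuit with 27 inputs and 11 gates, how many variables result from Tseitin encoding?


The Tseitin transformation introduces one auxiliary variable per gate.
Total variables = inputs + gates = 27 + 11 = 38.

38


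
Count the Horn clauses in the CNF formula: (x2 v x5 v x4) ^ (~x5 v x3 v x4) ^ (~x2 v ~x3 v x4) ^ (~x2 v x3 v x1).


A Horn clause has at most one positive literal.
Clause 1: 3 positive lit(s) -> not Horn
Clause 2: 2 positive lit(s) -> not Horn
Clause 3: 1 positive lit(s) -> Horn
Clause 4: 2 positive lit(s) -> not Horn
Total Horn clauses = 1.

1


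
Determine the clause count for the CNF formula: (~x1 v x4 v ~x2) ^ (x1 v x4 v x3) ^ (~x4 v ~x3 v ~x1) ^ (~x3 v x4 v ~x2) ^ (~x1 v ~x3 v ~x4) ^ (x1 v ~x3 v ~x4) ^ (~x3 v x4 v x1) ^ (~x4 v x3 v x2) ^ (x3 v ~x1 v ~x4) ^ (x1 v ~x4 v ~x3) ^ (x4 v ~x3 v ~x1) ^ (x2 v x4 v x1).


Each group enclosed in parentheses joined by ^ is one clause.
Counting the conjuncts: 12 clauses.

12


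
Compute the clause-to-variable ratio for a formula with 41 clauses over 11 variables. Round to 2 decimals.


Clause-to-variable ratio = clauses / variables.
41 / 11 = 3.73.

3.73


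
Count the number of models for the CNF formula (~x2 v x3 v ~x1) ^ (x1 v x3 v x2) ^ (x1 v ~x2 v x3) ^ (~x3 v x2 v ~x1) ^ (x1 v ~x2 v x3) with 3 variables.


Enumerate all 8 truth assignments over 3 variables.
Test each against every clause.
Satisfying assignments found: 4.

4


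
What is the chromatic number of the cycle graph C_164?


A cycle on an even number of vertices is bipartite: alternate two colors around the cycle.
Since 164 is even, two colors suffice, and at least two are needed because the graph has edges.
Chromatic number = 2.

2


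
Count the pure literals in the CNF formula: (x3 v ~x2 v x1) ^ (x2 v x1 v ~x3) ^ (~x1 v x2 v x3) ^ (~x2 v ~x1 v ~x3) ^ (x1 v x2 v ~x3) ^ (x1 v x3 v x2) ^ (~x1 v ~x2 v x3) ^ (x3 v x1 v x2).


A pure literal appears in only one polarity across all clauses.
No pure literals found.
Count = 0.

0


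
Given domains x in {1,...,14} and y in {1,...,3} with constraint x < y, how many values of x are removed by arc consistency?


For the constraint x < y, x needs a supporting value in y's domain.
x can be at most 2 (one less than y's maximum).
Valid x values from domain: 2 out of 14.
Pruned = 14 - 2 = 12.

12


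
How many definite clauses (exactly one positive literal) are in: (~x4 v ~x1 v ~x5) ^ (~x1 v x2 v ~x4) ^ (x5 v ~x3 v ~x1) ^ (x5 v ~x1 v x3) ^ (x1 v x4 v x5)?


A definite clause has exactly one positive literal.
Clause 1: 0 positive -> not definite
Clause 2: 1 positive -> definite
Clause 3: 1 positive -> definite
Clause 4: 2 positive -> not definite
Clause 5: 3 positive -> not definite
Definite clause count = 2.

2


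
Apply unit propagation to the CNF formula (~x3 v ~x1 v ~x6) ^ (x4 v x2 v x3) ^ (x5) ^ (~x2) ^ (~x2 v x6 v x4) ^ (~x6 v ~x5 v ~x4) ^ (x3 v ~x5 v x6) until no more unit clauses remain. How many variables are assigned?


Unit propagation repeatedly assigns the literal in any unit clause, then simplifies.
Assignments in order: x5 = T, x2 = F.
No further unit clauses remain.
Total variables assigned = 2.

2


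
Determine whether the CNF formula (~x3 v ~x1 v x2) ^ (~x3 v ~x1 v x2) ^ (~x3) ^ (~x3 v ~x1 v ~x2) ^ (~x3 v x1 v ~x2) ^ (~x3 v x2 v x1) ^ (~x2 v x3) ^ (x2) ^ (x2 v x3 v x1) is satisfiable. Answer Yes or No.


Check all 8 possible truth assignments.
Number of satisfying assignments found: 0.
The formula is unsatisfiable.

No


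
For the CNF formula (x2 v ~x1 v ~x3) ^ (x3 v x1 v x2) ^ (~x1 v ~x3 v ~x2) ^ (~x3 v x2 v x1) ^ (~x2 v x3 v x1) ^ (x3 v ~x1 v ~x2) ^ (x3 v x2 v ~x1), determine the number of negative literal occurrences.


Scan each clause for negated literals.
Clause 1: 2 negative; Clause 2: 0 negative; Clause 3: 3 negative; Clause 4: 1 negative; Clause 5: 1 negative; Clause 6: 2 negative; Clause 7: 1 negative.
Total negative literal occurrences = 10.

10


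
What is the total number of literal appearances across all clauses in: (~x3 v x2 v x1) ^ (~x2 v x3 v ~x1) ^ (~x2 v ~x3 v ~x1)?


Clause lengths: 3, 3, 3.
Sum = 3 + 3 + 3 = 9.

9


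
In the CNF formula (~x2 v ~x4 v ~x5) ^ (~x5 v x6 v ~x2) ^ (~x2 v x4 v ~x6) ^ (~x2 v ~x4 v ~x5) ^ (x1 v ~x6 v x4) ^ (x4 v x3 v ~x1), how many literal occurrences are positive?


Scan each clause for unnegated literals.
Clause 1: 0 positive; Clause 2: 1 positive; Clause 3: 1 positive; Clause 4: 0 positive; Clause 5: 2 positive; Clause 6: 2 positive.
Total positive literal occurrences = 6.

6


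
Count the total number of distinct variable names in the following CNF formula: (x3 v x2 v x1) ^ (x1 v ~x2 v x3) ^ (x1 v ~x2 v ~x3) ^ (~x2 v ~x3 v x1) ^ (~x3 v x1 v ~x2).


Identify each distinct variable in the formula.
Variables found: x1, x2, x3.
Total distinct variables = 3.

3


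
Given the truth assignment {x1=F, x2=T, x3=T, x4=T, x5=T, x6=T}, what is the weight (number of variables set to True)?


The weight is the number of variables assigned True.
True variables: x2, x3, x4, x5, x6.
Weight = 5.

5


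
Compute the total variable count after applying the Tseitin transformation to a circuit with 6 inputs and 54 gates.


The Tseitin transformation introduces one auxiliary variable per gate.
Total variables = inputs + gates = 6 + 54 = 60.

60


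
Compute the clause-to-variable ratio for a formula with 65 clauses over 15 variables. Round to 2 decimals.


Clause-to-variable ratio = clauses / variables.
65 / 15 = 4.33.

4.33


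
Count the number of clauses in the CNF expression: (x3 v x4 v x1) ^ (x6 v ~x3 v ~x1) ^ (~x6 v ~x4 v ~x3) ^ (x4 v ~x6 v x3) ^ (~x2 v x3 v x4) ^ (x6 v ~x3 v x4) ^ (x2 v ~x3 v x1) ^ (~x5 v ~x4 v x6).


Each group enclosed in parentheses joined by ^ is one clause.
Counting the conjuncts: 8 clauses.

8


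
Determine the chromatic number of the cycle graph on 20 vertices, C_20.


A cycle on an even number of vertices is bipartite: alternate two colors around the cycle.
Since 20 is even, two colors suffice, and at least two are needed because the graph has edges.
Chromatic number = 2.

2


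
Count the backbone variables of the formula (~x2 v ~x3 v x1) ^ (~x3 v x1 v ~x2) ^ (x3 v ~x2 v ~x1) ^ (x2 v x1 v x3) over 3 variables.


Find all satisfying assignments: 5 model(s).
Check which variables have the same value in every model.
No variable is fixed across all models.
Backbone size = 0.

0


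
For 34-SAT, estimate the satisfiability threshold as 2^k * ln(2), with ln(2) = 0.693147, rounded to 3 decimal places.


Using the asymptotic formula: threshold ~ 2^k * ln(2).
2^34 = 17179869184.
17179869184 * 0.693147 = 11908174785.282.

11908174785.282


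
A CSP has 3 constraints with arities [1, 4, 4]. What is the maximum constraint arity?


The arities are: 1, 4, 4.
Scan for the maximum value.
Maximum arity = 4.

4


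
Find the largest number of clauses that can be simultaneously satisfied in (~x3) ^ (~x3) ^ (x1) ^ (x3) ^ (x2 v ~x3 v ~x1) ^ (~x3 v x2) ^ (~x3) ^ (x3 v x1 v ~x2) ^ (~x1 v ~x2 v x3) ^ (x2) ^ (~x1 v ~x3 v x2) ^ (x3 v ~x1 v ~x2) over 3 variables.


Enumerate all 8 truth assignments.
For each, count how many of the 12 clauses are satisfied.
The formula is not fully satisfiable, so the maximum is below 12.
Maximum simultaneously satisfiable clauses = 10.

10


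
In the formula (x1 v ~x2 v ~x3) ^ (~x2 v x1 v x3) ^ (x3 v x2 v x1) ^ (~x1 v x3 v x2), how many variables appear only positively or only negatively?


A pure literal appears in only one polarity across all clauses.
No pure literals found.
Count = 0.

0


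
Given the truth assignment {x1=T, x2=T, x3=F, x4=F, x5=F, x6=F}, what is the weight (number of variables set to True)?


The weight is the number of variables assigned True.
True variables: x1, x2.
Weight = 2.

2


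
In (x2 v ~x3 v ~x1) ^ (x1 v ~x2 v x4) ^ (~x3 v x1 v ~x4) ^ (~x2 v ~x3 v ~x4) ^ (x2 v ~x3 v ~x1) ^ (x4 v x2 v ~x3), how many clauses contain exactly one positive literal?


A definite clause has exactly one positive literal.
Clause 1: 1 positive -> definite
Clause 2: 2 positive -> not definite
Clause 3: 1 positive -> definite
Clause 4: 0 positive -> not definite
Clause 5: 1 positive -> definite
Clause 6: 2 positive -> not definite
Definite clause count = 3.

3


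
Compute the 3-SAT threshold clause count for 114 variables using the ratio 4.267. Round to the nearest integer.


The 3-SAT phase transition occurs at approximately 4.267 clauses per variable.
m = 4.267 * 114 = 486.438.
Rounded to nearest integer: 486.

486


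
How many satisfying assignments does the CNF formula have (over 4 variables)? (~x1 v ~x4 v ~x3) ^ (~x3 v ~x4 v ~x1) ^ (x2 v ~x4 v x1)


Enumerate all 16 truth assignments over 4 variables.
Test each against every clause.
Satisfying assignments found: 12.

12


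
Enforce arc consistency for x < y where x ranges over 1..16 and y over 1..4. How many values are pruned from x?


For the constraint x < y, x needs a supporting value in y's domain.
x can be at most 3 (one less than y's maximum).
Valid x values from domain: 3 out of 16.
Pruned = 16 - 3 = 13.

13


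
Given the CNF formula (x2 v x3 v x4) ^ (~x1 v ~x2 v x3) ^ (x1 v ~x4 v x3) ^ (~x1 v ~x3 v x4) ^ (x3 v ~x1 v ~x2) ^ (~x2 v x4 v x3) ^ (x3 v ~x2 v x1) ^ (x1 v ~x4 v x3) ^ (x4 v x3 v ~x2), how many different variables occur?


Identify each distinct variable in the formula.
Variables found: x1, x2, x3, x4.
Total distinct variables = 4.

4


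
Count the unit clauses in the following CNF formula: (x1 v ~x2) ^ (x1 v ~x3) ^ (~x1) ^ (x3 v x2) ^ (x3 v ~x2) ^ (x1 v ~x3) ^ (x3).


A unit clause contains exactly one literal.
Unit clauses found: (~x1), (x3).
Count = 2.

2


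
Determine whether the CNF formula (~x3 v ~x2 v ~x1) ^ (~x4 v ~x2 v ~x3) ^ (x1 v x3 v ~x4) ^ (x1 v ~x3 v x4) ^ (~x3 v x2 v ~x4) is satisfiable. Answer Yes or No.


Check all 16 possible truth assignments.
Number of satisfying assignments found: 7.
The formula is satisfiable.

Yes


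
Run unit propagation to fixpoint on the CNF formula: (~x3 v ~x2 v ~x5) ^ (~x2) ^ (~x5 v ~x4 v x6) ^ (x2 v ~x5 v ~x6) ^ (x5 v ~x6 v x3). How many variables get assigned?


Unit propagation repeatedly assigns the literal in any unit clause, then simplifies.
Assignments in order: x2 = F.
No further unit clauses remain.
Total variables assigned = 1.

1


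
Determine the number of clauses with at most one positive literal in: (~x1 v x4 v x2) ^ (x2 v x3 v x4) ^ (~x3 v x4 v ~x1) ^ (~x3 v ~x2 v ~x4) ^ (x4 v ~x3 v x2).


A Horn clause has at most one positive literal.
Clause 1: 2 positive lit(s) -> not Horn
Clause 2: 3 positive lit(s) -> not Horn
Clause 3: 1 positive lit(s) -> Horn
Clause 4: 0 positive lit(s) -> Horn
Clause 5: 2 positive lit(s) -> not Horn
Total Horn clauses = 2.

2


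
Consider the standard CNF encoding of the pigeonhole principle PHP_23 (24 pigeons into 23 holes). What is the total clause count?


The PHP encoding has two parts:
1) At-least-one-hole clauses: 24 (one per pigeon, each with 23 literals).
2) At-most-one-pigeon-per-hole clauses: 23 holes * C(24,2) = 23 * 276 = 6348.
Total clauses = 24 + 6348 = 6372.

6372


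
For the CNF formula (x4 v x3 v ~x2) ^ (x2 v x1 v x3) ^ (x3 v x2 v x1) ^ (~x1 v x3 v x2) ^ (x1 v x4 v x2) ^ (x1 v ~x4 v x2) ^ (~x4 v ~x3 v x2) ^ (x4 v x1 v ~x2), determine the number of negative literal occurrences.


Scan each clause for negated literals.
Clause 1: 1 negative; Clause 2: 0 negative; Clause 3: 0 negative; Clause 4: 1 negative; Clause 5: 0 negative; Clause 6: 1 negative; Clause 7: 2 negative; Clause 8: 1 negative.
Total negative literal occurrences = 6.

6


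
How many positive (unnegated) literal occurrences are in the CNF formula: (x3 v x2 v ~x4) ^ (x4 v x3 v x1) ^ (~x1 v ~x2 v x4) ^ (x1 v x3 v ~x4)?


Scan each clause for unnegated literals.
Clause 1: 2 positive; Clause 2: 3 positive; Clause 3: 1 positive; Clause 4: 2 positive.
Total positive literal occurrences = 8.

8


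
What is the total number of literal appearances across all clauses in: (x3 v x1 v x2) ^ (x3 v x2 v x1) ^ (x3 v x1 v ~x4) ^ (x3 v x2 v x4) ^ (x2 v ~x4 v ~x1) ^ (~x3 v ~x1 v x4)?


Clause lengths: 3, 3, 3, 3, 3, 3.
Sum = 3 + 3 + 3 + 3 + 3 + 3 = 18.

18


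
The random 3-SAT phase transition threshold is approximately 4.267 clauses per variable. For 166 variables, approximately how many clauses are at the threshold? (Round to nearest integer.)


The 3-SAT phase transition occurs at approximately 4.267 clauses per variable.
m = 4.267 * 166 = 708.322.
Rounded to nearest integer: 708.

708


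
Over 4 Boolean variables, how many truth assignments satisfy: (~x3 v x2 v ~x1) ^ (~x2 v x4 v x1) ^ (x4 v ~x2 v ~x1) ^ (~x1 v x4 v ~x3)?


Enumerate all 16 truth assignments over 4 variables.
Test each against every clause.
Satisfying assignments found: 10.

10


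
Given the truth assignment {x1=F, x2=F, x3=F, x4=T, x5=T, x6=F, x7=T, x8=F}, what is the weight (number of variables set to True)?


The weight is the number of variables assigned True.
True variables: x4, x5, x7.
Weight = 3.

3


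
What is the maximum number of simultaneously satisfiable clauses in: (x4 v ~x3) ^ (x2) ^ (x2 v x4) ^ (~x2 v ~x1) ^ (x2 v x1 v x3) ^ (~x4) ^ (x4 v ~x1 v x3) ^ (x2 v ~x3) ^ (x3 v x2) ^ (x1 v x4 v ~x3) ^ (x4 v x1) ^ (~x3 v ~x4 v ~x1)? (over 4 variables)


Enumerate all 16 truth assignments.
For each, count how many of the 12 clauses are satisfied.
The formula is not fully satisfiable, so the maximum is below 12.
Maximum simultaneously satisfiable clauses = 11.

11


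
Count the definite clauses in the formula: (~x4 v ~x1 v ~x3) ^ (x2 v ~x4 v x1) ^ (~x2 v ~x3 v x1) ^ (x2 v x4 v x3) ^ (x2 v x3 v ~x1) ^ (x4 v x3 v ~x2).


A definite clause has exactly one positive literal.
Clause 1: 0 positive -> not definite
Clause 2: 2 positive -> not definite
Clause 3: 1 positive -> definite
Clause 4: 3 positive -> not definite
Clause 5: 2 positive -> not definite
Clause 6: 2 positive -> not definite
Definite clause count = 1.

1


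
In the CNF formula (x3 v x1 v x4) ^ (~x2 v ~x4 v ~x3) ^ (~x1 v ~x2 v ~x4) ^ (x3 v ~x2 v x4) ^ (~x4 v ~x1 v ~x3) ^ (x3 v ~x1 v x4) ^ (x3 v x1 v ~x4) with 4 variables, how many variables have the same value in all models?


Find all satisfying assignments: 6 model(s).
Check which variables have the same value in every model.
No variable is fixed across all models.
Backbone size = 0.

0


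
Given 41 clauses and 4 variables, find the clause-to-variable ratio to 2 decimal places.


Clause-to-variable ratio = clauses / variables.
41 / 4 = 10.25.

10.25


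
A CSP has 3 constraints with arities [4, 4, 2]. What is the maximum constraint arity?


The arities are: 4, 4, 2.
Scan for the maximum value.
Maximum arity = 4.

4


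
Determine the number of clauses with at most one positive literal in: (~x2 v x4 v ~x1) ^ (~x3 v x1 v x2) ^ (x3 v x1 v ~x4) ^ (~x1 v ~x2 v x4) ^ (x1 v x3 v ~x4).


A Horn clause has at most one positive literal.
Clause 1: 1 positive lit(s) -> Horn
Clause 2: 2 positive lit(s) -> not Horn
Clause 3: 2 positive lit(s) -> not Horn
Clause 4: 1 positive lit(s) -> Horn
Clause 5: 2 positive lit(s) -> not Horn
Total Horn clauses = 2.

2


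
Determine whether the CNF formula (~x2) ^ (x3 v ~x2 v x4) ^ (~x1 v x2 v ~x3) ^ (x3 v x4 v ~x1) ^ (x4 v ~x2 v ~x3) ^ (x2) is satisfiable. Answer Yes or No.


Check all 16 possible truth assignments.
Number of satisfying assignments found: 0.
The formula is unsatisfiable.

No


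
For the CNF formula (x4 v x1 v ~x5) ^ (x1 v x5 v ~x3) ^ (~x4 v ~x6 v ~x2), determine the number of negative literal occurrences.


Scan each clause for negated literals.
Clause 1: 1 negative; Clause 2: 1 negative; Clause 3: 3 negative.
Total negative literal occurrences = 5.

5


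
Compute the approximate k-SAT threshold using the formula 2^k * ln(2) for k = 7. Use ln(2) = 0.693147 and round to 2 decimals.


Using the asymptotic formula: threshold ~ 2^k * ln(2).
2^7 = 128.
128 * 0.693147 = 88.72.

88.72


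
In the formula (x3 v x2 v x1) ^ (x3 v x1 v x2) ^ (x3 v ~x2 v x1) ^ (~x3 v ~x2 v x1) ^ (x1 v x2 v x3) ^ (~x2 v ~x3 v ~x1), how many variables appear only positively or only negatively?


A pure literal appears in only one polarity across all clauses.
No pure literals found.
Count = 0.

0


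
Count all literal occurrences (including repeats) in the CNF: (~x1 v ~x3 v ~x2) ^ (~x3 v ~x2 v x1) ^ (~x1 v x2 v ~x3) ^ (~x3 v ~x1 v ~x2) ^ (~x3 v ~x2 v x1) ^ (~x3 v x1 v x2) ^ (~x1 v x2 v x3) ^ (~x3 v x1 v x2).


Clause lengths: 3, 3, 3, 3, 3, 3, 3, 3.
Sum = 3 + 3 + 3 + 3 + 3 + 3 + 3 + 3 = 24.

24


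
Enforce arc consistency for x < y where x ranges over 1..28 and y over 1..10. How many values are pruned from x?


For the constraint x < y, x needs a supporting value in y's domain.
x can be at most 9 (one less than y's maximum).
Valid x values from domain: 9 out of 28.
Pruned = 28 - 9 = 19.

19
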